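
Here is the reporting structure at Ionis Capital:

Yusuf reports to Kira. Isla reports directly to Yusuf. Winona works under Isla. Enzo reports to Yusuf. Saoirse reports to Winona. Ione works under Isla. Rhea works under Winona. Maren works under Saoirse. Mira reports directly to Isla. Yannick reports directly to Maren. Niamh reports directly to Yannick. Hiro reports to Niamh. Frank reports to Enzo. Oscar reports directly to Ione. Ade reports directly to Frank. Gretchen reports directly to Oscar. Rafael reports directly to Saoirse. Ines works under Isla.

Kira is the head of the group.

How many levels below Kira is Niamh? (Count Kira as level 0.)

Chain from Niamh up to Kira: Niamh → Yannick → Maren → Saoirse → Winona → Isla → Yusuf → Kira. That is 7 steps up, so Niamh is 7 levels below Kira.

7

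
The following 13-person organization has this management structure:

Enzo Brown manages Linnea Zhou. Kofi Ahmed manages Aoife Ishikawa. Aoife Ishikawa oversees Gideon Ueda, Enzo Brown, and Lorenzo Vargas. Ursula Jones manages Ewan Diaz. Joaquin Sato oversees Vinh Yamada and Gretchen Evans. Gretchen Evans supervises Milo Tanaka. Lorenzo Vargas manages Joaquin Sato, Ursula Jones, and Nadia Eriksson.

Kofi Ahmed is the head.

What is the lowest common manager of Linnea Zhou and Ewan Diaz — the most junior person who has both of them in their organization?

Aoife Ishikawa

Linnea Zhou's chain of managers is Enzo Brown, Aoife Ishikawa, Kofi Ahmed. Ewan Diaz's chain of managers is Ursula Jones, Lorenzo Vargas, Aoife Ishikawa, Kofi Ahmed. The first manager that appears in both chains is Aoife Ishikawa.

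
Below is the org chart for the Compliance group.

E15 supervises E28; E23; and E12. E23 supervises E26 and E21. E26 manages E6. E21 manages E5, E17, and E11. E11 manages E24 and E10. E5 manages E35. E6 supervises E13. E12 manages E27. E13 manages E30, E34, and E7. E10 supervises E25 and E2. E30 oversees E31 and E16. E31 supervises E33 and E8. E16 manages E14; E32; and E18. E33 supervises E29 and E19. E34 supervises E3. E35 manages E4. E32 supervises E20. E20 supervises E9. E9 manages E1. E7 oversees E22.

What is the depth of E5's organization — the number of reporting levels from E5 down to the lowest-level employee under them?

2

The longest chain under E5 runs E5 → E35 → E4, which is 2 levels below E5.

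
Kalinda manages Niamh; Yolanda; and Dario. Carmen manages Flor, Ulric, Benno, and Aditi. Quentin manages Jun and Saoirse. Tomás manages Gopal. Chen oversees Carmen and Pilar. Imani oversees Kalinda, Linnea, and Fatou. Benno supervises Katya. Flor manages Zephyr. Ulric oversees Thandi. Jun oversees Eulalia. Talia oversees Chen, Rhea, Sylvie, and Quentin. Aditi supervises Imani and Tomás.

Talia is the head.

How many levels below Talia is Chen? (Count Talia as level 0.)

Chain from Chen up to Talia: Chen → Talia. That is 1 step up, so Chen is 1 level below Talia.

1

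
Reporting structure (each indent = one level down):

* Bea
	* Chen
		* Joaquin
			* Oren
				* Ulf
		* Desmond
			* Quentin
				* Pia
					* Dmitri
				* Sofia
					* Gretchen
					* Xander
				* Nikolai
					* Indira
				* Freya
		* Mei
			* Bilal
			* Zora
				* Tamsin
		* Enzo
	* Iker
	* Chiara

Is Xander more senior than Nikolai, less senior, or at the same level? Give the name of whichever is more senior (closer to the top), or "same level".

Xander is 5 levels below Bea; Nikolai is 4. Nikolai is higher.

Nikolai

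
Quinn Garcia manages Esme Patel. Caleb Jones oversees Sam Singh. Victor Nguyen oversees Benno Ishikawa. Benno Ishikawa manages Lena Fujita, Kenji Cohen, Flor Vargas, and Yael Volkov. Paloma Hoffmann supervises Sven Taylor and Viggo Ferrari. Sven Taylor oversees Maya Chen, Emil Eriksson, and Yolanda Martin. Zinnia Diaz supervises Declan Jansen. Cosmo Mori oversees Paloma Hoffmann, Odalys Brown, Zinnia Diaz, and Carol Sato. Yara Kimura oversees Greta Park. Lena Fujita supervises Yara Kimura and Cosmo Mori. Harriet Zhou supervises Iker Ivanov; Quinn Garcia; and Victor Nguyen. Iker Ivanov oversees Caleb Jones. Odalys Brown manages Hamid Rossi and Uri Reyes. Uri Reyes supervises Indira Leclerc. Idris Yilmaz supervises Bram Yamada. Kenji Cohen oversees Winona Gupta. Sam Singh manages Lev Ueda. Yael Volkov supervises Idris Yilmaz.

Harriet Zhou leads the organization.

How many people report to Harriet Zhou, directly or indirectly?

Harriet Zhou directly manages Victor Nguyen, Quinn Garcia, Iker Ivanov. Under Victor Nguyen: Benno Ishikawa, Flor Vargas, Kenji Cohen, Winona Gupta, Yael Volkov, Idris Yilmaz, Bram Yamada, Lena Fujita, Yara Kimura, Greta Park, Cosmo Mori, Zinnia Diaz, Declan Jansen, Paloma Hoffmann, Viggo Ferrari, Sven Taylor, Yolanda Martin, Emil Eriksson, Maya Chen, Carol Sato, Odalys Brown, Hamid Rossi, Uri Reyes, Indira Leclerc (24). Under Quinn Garcia: Esme Patel (1). Under Iker Ivanov: Caleb Jones, Sam Singh, Lev Ueda (3). So Harriet Zhou's organization is 3 direct reports plus everyone under them: 25 + 2 + 4 = 31.

31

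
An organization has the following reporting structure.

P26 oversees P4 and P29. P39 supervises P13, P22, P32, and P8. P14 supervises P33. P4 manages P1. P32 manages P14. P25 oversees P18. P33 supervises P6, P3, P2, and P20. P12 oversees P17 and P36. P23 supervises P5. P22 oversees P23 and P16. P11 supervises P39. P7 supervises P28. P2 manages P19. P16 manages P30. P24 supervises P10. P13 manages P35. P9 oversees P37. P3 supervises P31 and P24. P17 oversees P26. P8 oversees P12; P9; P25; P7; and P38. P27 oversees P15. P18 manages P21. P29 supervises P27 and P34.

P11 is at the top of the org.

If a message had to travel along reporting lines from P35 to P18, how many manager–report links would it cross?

P35 is 2 levels below P39, and P18 is 3 levels below P39 (their lowest common manager). The shortest path runs up from P35 to P39 and back down to P18: 2 + 3 = 5 links.

5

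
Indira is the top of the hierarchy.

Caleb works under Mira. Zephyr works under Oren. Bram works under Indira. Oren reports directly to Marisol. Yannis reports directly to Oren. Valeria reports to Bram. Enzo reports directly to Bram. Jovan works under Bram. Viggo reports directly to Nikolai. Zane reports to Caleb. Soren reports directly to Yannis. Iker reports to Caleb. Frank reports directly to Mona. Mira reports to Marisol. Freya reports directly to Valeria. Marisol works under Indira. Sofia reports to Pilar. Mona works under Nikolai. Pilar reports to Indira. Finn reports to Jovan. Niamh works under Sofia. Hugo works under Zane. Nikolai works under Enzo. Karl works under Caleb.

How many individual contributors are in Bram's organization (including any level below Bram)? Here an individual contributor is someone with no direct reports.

4

The people in Bram's organization with no one reporting to them are Freya, Viggo, Frank, Finn. That is 4.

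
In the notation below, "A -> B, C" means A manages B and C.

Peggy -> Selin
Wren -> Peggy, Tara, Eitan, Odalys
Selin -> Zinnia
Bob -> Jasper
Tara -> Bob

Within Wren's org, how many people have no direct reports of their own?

The people in Wren's organization with no one reporting to them are Odalys, Eitan, Jasper, Zinnia. That is 4.

4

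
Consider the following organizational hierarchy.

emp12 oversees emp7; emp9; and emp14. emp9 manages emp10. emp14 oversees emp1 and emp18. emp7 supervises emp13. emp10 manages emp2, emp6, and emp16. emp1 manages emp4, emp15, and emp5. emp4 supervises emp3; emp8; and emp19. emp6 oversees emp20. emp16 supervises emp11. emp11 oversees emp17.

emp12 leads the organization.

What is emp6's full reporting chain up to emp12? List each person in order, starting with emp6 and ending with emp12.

emp6 -> emp10 -> emp9 -> emp12

emp6 reports to emp10. emp10 reports to emp9. emp9 reports to emp12. emp12 is at the top.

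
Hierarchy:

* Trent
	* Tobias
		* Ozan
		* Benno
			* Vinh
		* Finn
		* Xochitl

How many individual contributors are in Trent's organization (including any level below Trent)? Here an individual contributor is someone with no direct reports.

4

The people in Trent's organization with no one reporting to them are Xochitl, Finn, Vinh, Ozan. That is 4.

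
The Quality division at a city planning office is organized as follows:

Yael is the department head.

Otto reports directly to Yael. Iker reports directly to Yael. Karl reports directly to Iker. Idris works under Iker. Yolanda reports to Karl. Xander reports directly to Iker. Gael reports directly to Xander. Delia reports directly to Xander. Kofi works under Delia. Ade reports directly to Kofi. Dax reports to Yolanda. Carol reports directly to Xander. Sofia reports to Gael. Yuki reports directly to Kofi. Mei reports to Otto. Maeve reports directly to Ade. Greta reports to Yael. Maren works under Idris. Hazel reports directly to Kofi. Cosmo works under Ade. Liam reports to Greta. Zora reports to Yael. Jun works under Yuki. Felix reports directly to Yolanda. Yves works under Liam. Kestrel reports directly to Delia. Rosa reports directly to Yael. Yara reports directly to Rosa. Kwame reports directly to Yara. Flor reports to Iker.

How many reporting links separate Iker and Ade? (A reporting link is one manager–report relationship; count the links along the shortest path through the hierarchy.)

4

Ade is in Iker's organization: the chain from Ade up to Iker is Ade → Kofi → Delia → Xander → Iker, which is 4 links.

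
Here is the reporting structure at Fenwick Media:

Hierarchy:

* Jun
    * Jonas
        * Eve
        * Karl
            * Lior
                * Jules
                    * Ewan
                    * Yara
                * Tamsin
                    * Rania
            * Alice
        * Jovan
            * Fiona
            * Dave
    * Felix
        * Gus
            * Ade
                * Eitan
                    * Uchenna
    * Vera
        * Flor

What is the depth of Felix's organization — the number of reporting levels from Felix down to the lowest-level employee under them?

4

The longest chain under Felix runs Felix → Gus → Ade → Eitan → Uchenna, which is 4 levels below Felix.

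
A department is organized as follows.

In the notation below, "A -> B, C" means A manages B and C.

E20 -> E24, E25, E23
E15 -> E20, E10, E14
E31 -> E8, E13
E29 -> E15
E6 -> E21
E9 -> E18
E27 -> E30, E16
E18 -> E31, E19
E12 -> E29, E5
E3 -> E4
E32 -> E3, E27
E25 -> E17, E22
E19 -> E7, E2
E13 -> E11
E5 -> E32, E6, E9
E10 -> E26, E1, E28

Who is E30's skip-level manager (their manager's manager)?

E32

E30 reports to E27, and E27 reports to E32. So E30's skip-level manager is E32.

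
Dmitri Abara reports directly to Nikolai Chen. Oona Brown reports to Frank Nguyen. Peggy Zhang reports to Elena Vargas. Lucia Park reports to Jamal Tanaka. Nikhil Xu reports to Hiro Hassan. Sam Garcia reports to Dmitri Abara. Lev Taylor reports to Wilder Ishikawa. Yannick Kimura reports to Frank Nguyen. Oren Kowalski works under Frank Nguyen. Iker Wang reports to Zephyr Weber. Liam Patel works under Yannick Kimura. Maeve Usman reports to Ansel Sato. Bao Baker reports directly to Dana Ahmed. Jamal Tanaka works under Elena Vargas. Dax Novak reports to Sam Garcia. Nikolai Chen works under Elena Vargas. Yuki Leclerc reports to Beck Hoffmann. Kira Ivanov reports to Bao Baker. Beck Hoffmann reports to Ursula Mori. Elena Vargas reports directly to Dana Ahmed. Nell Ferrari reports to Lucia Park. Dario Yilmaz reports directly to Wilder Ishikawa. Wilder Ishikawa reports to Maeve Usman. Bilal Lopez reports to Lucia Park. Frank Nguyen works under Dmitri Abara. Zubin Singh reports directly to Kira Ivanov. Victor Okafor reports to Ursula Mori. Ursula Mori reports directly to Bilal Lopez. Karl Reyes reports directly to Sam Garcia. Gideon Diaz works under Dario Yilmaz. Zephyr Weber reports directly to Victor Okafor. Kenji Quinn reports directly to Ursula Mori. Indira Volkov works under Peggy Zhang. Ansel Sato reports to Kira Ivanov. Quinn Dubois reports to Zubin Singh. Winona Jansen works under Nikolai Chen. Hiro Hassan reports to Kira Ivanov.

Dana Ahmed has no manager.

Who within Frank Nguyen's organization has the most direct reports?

Direct-report counts within Frank Nguyen's organization: Frank Nguyen has 3; Yannick Kimura has 1. The largest is 3, held by Frank Nguyen.

Frank Nguyen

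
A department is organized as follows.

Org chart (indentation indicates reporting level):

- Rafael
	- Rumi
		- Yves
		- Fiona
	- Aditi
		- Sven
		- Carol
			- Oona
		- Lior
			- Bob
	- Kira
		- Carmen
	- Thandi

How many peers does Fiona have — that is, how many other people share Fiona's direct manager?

1

Fiona reports to Rumi. Rumi's other direct reports are Yves — 1 peer.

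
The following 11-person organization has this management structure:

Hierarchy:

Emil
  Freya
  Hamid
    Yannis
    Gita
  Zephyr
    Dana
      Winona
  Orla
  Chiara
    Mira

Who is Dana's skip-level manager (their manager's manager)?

Emil

Dana reports to Zephyr, and Zephyr reports to Emil. So Dana's skip-level manager is Emil.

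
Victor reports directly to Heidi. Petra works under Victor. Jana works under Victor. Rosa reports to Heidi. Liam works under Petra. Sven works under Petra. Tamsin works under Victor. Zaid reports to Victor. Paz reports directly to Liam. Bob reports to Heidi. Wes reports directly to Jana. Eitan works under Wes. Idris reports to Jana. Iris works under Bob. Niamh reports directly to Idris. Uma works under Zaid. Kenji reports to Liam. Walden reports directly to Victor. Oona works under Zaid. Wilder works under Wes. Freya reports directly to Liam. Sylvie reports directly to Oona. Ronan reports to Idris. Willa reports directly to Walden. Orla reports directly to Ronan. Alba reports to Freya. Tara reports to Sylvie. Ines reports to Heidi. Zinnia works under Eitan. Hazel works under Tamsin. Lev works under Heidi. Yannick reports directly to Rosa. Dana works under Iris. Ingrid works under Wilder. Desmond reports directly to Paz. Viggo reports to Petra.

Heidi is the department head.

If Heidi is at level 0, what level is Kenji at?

4

Chain from Kenji up to Heidi: Kenji → Liam → Petra → Victor → Heidi. That is 4 steps up, so Kenji is 4 levels below Heidi.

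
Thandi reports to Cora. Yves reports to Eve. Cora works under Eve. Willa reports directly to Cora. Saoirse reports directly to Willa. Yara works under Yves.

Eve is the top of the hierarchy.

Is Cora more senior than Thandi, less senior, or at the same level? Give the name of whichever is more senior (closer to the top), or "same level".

Cora is 1 level below Eve; Thandi is 2. Cora is higher.

Cora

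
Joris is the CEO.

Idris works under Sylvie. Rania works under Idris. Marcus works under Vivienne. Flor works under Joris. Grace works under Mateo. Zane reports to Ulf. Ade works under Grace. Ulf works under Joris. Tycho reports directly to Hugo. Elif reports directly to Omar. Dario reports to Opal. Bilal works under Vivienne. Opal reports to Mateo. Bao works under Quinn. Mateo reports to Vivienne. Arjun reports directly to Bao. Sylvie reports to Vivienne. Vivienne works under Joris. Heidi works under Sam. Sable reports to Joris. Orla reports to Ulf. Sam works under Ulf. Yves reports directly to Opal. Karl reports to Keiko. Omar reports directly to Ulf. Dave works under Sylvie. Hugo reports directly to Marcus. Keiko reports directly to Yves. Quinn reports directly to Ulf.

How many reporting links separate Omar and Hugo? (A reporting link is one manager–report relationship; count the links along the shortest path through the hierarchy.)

Omar is 2 levels below Joris, and Hugo is 3 levels below Joris (their lowest common manager). The shortest path runs up from Omar to Joris and back down to Hugo: 2 + 3 = 5 links.

5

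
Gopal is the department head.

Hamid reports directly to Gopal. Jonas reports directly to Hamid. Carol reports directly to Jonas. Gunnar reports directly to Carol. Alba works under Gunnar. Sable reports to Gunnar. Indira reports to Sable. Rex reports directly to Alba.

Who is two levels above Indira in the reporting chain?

Gunnar

Indira reports to Sable, and Sable reports to Gunnar. So Indira's skip-level manager is Gunnar.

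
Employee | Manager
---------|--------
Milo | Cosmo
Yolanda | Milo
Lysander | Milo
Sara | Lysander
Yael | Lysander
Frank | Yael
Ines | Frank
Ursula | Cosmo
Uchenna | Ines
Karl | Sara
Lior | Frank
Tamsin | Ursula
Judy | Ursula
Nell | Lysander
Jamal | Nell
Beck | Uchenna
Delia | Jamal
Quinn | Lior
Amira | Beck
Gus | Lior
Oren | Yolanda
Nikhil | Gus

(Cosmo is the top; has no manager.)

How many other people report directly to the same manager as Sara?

2

Sara reports to Lysander. Lysander's other direct reports are Yael, Nell — 2 peers.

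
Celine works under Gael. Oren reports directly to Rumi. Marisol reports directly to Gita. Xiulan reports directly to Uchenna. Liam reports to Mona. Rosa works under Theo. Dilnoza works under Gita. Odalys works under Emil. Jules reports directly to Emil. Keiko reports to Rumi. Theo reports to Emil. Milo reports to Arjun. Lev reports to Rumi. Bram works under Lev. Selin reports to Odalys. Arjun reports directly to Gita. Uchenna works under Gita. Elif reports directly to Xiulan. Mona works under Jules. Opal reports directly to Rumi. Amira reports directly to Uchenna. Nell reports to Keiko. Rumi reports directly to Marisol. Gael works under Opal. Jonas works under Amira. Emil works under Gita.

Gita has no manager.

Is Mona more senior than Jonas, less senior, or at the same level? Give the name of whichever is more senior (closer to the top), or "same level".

same level

Both Mona and Jonas are 3 levels below Gita.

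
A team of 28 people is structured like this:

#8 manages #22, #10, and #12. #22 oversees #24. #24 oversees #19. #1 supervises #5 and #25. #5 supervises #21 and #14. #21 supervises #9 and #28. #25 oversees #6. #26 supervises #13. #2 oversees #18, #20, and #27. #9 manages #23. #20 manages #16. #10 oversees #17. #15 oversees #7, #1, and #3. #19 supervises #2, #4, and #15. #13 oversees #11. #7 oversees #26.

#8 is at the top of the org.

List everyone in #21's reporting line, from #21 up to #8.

#21 -> #5 -> #1 -> #15 -> #19 -> #24 -> #22 -> #8

#21 reports to #5. #5 reports to #1. #1 reports to #15. #15 reports to #19. #19 reports to #24. #24 reports to #22. #22 reports to #8. #8 is at the top.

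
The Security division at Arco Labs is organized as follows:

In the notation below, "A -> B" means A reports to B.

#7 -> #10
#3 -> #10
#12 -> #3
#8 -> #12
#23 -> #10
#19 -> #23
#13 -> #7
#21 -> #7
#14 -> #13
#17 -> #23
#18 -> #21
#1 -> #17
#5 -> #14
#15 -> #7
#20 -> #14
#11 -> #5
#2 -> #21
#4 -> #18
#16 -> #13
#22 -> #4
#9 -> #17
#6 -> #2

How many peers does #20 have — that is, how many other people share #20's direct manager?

#20 reports to #14. #14's other direct reports are #5 — 1 peer.

1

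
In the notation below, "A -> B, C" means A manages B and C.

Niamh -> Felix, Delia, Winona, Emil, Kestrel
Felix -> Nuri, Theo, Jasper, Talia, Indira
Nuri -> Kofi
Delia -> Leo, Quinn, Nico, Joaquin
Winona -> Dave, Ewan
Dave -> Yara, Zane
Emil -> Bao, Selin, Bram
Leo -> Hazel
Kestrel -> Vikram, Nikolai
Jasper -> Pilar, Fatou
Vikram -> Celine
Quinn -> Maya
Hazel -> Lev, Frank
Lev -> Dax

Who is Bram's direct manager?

Emil

Bram reports directly to Emil.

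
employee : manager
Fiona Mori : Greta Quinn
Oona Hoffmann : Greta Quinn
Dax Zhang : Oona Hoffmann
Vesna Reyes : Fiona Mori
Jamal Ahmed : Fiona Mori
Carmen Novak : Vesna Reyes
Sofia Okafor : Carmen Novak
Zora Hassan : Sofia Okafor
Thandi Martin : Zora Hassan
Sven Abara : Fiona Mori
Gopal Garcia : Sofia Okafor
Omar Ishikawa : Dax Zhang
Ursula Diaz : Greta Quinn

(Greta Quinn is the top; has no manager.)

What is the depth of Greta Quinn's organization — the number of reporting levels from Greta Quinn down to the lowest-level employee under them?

The longest chain under Greta Quinn runs Greta Quinn → Fiona Mori → Vesna Reyes → Carmen Novak → Sofia Okafor → Zora Hassan → Thandi Martin, which is 6 levels below Greta Quinn.

6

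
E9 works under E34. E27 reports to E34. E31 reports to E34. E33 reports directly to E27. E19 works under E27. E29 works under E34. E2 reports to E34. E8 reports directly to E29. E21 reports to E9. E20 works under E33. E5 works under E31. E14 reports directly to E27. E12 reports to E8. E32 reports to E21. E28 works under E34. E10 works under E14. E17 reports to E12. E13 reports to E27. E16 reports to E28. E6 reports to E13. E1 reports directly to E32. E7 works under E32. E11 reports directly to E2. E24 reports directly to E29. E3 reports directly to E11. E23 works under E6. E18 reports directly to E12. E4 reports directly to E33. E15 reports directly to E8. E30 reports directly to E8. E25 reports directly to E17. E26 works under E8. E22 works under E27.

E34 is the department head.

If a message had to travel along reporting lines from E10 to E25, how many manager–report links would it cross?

E10 is 3 levels below E34, and E25 is 5 levels below E34 (their lowest common manager). The shortest path runs up from E10 to E34 and back down to E25: 3 + 5 = 8 links.

8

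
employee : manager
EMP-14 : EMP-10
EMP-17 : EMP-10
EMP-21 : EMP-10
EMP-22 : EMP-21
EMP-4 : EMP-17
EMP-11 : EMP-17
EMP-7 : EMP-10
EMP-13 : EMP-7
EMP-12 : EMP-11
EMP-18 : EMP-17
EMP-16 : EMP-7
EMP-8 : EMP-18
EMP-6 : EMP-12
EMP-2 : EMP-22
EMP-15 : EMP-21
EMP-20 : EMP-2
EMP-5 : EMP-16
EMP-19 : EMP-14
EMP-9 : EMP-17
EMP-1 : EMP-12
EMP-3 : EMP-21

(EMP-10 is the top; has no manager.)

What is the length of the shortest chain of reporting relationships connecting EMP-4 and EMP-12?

EMP-4 is 1 level below EMP-17, and EMP-12 is 2 levels below EMP-17 (their lowest common manager). The shortest path runs up from EMP-4 to EMP-17 and back down to EMP-12: 1 + 2 = 3 links.

3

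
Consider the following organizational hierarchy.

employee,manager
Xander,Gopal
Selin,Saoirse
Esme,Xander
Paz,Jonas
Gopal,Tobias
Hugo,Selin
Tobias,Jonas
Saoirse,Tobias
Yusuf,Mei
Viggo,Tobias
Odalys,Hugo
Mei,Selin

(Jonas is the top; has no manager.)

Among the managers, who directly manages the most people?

Tobias

Direct-report counts: Jonas has 2; Tobias has 3; Gopal has 1; Xander has 1; Saoirse has 1; Selin has 2; Hugo has 1; Mei has 1. The largest is 3, held by Tobias.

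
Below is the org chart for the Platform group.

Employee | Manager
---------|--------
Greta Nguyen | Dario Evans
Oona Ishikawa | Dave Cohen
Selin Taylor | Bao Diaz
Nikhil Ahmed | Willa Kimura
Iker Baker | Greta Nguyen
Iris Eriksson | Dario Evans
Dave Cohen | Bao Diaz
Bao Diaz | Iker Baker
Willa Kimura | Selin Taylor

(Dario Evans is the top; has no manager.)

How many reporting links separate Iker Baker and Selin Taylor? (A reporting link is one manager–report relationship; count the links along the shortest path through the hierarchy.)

2

Selin Taylor is in Iker Baker's organization: the chain from Selin Taylor up to Iker Baker is Selin Taylor → Bao Diaz → Iker Baker, which is 2 links.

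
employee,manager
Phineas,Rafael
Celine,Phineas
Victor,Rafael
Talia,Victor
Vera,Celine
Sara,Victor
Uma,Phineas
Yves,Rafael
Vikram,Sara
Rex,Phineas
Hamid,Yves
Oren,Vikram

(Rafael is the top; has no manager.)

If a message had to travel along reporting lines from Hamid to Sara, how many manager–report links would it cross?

Hamid is 2 levels below Rafael, and Sara is 2 levels below Rafael (their lowest common manager). The shortest path runs up from Hamid to Rafael and back down to Sara: 2 + 2 = 4 links.

4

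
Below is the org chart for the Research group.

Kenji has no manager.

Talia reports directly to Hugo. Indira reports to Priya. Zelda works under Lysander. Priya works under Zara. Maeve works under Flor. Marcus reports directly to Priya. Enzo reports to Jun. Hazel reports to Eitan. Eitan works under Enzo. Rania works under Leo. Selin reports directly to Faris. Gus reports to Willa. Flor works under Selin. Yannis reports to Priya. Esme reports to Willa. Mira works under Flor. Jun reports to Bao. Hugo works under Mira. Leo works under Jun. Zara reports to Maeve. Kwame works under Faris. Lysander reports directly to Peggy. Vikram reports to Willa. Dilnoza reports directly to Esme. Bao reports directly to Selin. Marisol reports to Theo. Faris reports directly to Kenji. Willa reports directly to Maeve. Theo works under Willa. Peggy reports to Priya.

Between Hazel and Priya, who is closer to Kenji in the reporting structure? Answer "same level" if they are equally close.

Hazel is 7 levels below Kenji; Priya is 6. Priya is higher.

Priya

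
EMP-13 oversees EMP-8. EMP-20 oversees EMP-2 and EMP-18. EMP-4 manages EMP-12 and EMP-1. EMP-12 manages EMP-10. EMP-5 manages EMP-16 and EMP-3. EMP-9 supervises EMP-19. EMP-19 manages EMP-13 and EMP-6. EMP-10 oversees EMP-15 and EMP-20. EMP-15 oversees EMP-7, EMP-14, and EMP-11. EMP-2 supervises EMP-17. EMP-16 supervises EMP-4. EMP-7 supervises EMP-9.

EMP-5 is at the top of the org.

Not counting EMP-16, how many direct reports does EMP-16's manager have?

EMP-16 reports to EMP-5. EMP-5's other direct reports are EMP-3 — 1 peer.

1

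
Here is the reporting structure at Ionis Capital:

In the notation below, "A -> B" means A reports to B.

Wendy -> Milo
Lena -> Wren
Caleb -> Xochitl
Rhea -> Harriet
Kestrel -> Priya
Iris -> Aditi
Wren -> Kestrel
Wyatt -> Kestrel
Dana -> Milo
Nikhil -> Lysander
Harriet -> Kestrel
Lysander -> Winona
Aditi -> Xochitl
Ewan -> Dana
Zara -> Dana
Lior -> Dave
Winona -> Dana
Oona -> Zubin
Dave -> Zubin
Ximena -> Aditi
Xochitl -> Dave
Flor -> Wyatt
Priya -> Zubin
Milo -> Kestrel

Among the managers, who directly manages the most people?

Kestrel

Direct-report counts: Zubin has 3; Dave has 2; Xochitl has 2; Aditi has 2; Priya has 1; Kestrel has 4; Wyatt has 1; Harriet has 1; Milo has 2; Dana has 3; Winona has 1; Lysander has 1; Wren has 1. The largest is 4, held by Kestrel.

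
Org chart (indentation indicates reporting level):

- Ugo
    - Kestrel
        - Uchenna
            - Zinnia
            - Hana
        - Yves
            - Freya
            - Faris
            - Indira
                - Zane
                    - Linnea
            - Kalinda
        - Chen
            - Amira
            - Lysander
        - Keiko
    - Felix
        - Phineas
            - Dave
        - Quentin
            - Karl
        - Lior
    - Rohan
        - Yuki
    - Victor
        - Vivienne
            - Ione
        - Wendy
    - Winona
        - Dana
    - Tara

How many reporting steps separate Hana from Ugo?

3

Chain from Hana up to Ugo: Hana → Uchenna → Kestrel → Ugo. That is 3 steps up, so Hana is 3 levels below Ugo.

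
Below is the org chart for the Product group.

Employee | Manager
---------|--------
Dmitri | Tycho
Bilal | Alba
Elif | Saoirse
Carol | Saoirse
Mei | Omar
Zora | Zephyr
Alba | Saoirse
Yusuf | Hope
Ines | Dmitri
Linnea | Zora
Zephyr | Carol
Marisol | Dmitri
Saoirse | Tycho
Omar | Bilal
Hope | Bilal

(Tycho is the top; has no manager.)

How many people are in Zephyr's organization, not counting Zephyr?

Zephyr directly manages Zora. Under Zora: Linnea (1). That's 2 in total.

2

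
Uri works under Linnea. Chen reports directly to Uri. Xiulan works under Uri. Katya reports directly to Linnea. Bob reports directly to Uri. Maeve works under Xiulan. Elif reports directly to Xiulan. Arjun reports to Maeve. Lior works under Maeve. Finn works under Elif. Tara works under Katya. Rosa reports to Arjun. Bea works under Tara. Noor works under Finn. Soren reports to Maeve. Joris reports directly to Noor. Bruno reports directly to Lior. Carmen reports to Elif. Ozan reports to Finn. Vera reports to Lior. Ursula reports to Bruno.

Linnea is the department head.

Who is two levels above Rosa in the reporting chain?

Rosa reports to Arjun, and Arjun reports to Maeve. So Rosa's skip-level manager is Maeve.

Maeve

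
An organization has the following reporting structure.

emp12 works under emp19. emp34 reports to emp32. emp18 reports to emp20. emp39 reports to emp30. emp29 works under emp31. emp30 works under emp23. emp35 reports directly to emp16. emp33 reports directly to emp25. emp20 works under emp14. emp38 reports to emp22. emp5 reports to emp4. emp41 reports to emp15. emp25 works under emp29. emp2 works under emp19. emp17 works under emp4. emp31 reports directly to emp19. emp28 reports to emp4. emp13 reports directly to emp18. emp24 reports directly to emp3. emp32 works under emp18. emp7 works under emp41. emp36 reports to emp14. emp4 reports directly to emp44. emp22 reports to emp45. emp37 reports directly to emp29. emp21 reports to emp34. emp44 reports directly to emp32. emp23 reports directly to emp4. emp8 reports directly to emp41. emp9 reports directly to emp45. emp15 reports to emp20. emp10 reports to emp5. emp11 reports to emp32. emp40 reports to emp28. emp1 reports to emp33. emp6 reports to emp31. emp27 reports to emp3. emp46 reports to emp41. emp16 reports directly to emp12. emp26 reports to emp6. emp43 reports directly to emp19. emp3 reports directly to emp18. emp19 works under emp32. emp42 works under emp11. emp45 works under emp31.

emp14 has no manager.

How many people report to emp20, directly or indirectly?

43

emp20 directly manages emp15, emp18. Under emp15: emp41, emp8, emp46, emp7 (4). Under emp18: emp13, emp3, emp27, emp24, emp32, emp11, emp42, emp34, emp21, emp44, emp4, emp23, emp30, emp39, emp28, emp40, emp17, emp5, emp10, emp19, emp43, emp2, emp12, emp16, emp35, emp31, emp6, emp26, emp45, emp9, emp22, emp38, emp29, emp37, emp25, emp33, emp1 (37). So emp20's organization is 2 direct reports plus everyone under them: 5 + 38 = 43.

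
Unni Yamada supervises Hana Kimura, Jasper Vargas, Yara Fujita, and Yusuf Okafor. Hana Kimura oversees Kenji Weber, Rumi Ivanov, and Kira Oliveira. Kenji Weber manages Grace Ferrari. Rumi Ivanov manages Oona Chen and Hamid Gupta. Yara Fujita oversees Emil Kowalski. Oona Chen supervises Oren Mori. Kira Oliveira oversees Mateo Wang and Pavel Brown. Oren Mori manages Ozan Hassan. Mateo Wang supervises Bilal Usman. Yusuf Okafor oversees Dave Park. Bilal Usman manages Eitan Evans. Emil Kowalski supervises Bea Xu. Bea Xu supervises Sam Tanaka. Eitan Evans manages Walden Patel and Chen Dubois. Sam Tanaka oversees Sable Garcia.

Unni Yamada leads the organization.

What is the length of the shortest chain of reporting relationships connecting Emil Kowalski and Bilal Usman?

6

Emil Kowalski is 2 levels below Unni Yamada, and Bilal Usman is 4 levels below Unni Yamada (their lowest common manager). The shortest path runs up from Emil Kowalski to Unni Yamada and back down to Bilal Usman: 2 + 4 = 6 links.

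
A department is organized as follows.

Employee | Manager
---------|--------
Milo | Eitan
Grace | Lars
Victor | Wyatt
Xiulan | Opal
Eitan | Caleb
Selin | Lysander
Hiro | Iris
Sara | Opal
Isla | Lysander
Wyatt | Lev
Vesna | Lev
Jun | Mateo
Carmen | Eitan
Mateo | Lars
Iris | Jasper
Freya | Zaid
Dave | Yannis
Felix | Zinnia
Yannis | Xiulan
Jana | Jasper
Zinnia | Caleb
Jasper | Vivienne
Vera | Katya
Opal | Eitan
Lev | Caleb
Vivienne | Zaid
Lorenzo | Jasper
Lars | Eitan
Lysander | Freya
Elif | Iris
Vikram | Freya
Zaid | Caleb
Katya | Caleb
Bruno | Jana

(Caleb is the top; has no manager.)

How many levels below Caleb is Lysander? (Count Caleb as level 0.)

Chain from Lysander up to Caleb: Lysander → Freya → Zaid → Caleb. That is 3 steps up, so Lysander is 3 levels below Caleb.

3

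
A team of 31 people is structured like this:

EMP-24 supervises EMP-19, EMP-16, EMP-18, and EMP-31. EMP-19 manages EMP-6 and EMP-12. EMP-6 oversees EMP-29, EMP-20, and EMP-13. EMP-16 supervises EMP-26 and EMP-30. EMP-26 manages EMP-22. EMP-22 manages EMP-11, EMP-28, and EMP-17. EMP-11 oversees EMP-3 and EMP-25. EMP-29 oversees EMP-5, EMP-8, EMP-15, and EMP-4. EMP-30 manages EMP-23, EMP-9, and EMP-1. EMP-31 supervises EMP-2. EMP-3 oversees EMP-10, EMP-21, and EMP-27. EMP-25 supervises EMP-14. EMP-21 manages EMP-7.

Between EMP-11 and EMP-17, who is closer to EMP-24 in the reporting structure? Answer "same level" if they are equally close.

same level

Both EMP-11 and EMP-17 are 4 levels below EMP-24.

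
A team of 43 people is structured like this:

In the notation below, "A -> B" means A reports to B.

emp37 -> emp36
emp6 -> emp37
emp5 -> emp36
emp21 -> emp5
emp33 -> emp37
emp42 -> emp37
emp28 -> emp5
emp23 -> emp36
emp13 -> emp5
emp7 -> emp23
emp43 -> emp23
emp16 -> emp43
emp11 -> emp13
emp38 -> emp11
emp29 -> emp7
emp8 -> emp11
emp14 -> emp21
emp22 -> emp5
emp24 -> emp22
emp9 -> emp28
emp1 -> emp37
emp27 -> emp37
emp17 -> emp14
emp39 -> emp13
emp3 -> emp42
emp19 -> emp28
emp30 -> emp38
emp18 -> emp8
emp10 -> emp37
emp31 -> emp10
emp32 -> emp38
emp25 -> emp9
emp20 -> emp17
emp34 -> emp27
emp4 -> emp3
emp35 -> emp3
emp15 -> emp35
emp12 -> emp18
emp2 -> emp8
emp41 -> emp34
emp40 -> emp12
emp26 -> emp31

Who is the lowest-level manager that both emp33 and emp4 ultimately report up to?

emp33's chain of managers is emp37, emp36. emp4's chain of managers is emp3, emp42, emp37, emp36. The first manager that appears in both chains is emp37.

emp37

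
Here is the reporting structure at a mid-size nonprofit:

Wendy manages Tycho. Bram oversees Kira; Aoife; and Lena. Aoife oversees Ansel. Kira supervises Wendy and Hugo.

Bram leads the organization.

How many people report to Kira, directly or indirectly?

3

Kira directly manages Wendy, Hugo. Under Wendy: Tycho (1). Hugo has no reports. So Kira's organization is 2 direct reports plus everyone under them: 2 + 1 = 3.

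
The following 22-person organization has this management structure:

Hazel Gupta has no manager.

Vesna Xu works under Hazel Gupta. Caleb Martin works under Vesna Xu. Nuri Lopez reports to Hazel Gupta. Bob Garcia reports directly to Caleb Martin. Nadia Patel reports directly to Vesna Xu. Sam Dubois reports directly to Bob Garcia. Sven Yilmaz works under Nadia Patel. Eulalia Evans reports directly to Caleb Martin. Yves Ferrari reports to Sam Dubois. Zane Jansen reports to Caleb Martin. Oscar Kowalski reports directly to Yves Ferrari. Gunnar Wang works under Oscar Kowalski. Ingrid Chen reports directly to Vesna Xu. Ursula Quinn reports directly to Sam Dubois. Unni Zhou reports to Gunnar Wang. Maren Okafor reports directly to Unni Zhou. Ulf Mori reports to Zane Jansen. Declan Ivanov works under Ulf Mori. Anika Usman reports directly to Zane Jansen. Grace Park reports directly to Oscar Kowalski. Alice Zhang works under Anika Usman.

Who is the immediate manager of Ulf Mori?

Ulf Mori reports directly to Zane Jansen.

Zane Jansen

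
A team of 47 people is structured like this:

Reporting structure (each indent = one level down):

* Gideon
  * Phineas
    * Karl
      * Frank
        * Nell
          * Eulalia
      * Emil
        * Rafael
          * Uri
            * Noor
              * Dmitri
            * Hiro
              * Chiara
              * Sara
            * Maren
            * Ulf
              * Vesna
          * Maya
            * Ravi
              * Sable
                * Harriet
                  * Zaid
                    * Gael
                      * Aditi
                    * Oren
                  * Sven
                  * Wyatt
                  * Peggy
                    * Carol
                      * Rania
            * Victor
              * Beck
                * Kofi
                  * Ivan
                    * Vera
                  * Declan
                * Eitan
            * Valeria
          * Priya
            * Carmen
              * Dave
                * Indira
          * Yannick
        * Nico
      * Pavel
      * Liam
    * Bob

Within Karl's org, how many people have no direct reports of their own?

The people in Karl's organization with no one reporting to them are Liam, Pavel, Nico, Yannick, Indira, Valeria, Eitan, Declan, Vera, Rania, Wyatt, Sven, Oren, Aditi, Vesna, Maren, Sara, Chiara, Dmitri, Eulalia. That is 20.

20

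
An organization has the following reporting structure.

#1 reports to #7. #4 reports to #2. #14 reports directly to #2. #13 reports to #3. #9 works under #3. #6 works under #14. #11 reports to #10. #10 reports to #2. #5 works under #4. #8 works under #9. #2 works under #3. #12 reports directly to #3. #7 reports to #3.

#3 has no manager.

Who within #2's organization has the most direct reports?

Direct-report counts within #2's organization: #2 has 3; #4 has 1; #14 has 1; #10 has 1. The largest is 3, held by #2.

#2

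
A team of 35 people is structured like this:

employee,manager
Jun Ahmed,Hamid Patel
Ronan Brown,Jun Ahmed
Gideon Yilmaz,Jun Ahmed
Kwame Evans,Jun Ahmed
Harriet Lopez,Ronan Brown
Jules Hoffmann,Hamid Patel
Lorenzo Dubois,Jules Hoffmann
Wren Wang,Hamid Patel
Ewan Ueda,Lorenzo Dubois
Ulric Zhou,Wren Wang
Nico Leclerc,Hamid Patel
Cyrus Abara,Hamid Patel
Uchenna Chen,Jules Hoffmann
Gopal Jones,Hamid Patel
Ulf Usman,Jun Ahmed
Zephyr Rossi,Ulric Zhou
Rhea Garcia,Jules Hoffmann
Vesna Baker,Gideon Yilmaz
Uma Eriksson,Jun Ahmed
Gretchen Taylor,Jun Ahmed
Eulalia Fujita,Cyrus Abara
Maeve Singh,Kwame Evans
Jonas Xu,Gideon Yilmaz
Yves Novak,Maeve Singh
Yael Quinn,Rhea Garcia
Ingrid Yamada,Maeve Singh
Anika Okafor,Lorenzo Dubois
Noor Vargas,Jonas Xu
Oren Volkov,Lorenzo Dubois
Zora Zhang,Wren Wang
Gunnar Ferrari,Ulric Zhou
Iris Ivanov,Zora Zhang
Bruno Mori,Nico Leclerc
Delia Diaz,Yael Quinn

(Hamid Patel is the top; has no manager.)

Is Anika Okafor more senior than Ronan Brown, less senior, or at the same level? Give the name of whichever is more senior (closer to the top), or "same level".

Anika Okafor is 3 levels below Hamid Patel; Ronan Brown is 2. Ronan Brown is higher.

Ronan Brown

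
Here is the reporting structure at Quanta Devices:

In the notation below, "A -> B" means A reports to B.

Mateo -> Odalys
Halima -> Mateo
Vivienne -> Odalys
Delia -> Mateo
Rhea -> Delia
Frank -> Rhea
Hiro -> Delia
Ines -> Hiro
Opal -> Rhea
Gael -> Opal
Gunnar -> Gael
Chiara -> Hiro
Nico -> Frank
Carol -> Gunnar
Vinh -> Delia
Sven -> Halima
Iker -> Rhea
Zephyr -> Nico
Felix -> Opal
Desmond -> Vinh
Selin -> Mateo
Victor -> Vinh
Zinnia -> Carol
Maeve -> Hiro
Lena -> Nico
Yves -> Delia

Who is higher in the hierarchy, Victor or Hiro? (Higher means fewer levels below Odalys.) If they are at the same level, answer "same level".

Hiro

Victor is 4 levels below Odalys; Hiro is 3. Hiro is higher.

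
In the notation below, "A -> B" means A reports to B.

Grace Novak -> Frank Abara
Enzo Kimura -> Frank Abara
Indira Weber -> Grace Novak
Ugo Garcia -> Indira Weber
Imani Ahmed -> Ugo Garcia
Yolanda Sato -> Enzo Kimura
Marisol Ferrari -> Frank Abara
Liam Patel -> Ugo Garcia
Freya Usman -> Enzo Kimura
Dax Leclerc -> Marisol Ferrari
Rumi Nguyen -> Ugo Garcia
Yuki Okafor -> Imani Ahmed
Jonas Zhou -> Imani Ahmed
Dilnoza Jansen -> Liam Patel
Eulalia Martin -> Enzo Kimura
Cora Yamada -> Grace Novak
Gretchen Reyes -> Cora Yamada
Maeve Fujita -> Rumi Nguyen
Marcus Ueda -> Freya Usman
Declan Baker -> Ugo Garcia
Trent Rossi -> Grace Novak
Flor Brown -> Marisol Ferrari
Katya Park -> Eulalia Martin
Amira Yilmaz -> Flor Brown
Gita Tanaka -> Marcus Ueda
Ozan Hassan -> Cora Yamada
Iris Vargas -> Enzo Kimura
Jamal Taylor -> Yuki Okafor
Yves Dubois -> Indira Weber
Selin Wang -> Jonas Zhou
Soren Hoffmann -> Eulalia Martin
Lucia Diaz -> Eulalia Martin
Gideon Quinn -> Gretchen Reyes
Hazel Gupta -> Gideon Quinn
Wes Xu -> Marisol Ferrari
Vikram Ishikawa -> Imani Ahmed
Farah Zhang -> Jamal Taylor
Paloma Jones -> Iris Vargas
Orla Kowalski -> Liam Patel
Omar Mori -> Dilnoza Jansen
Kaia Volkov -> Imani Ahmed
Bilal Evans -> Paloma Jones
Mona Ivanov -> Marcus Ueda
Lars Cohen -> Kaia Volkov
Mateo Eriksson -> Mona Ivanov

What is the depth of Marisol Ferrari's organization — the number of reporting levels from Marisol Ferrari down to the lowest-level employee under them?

The longest chain under Marisol Ferrari runs Marisol Ferrari → Flor Brown → Amira Yilmaz, which is 2 levels below Marisol Ferrari.

2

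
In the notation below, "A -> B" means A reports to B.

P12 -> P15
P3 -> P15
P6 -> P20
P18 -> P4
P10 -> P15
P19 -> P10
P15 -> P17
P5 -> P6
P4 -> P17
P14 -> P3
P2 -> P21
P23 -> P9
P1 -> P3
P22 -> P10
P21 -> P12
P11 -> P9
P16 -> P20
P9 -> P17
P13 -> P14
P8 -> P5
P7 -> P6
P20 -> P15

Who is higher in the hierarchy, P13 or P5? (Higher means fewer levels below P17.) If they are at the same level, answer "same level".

Both P13 and P5 are 4 levels below P17.

same level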